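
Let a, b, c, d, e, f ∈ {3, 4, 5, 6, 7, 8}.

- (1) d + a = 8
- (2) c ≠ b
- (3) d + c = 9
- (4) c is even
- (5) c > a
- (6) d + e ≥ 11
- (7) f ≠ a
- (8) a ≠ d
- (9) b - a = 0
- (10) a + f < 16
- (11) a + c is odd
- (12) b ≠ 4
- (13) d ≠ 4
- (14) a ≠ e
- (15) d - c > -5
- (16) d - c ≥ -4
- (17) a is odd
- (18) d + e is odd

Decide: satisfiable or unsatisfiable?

Take a = 5, b = 5, c = 6, d = 3, e = 8, f = 8. Then constraint 1: d + a = 8; constraint 3: d + c = 9; constraint 6: d + e = 11, and every other listed constraint is also met.

Satisfiable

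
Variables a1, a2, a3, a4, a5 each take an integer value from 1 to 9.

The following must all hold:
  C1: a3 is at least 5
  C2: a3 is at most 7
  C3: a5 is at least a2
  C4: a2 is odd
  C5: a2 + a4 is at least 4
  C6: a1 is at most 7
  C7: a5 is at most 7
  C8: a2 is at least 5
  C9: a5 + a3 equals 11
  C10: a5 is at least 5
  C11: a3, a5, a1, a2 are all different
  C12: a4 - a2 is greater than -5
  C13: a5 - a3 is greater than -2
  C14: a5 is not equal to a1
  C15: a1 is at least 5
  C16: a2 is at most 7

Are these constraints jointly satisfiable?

Unsatisfiable

Constraints 1, 2, 6, 7, 8, 10, 15, and 16 confine each of a3, a5, a1, a2 to the 3 values {5, …, 7}.
Constraint 11 requires all 4 of them to be distinct, but only 3 values are available — impossible by the pigeonhole principle.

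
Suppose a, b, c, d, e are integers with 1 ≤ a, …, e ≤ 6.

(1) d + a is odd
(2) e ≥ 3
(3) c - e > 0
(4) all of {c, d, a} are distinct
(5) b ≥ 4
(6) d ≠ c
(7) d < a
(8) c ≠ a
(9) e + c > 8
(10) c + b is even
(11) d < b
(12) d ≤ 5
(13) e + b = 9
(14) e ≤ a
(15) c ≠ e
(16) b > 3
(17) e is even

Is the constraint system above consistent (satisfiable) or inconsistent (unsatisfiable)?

One satisfying assignment is a = 4, b = 5, c = 5, d = 1, e = 4.
For the less obvious constraints — constraint 3: c - e = 1; constraint 9: e + c = 9 — and the others hold by inspection.

Satisfiable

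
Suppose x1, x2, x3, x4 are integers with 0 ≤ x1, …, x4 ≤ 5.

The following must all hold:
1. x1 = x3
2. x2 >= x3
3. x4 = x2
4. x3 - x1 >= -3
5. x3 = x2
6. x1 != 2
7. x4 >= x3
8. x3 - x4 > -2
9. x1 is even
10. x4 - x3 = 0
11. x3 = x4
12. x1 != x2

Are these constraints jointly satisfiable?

From constraints 1, 3, and 11, x1 = x3 = x4 = x2, so x1 = x2. But constraint 12 says x1 ≠ x2. Contradiction.

Unsatisfiable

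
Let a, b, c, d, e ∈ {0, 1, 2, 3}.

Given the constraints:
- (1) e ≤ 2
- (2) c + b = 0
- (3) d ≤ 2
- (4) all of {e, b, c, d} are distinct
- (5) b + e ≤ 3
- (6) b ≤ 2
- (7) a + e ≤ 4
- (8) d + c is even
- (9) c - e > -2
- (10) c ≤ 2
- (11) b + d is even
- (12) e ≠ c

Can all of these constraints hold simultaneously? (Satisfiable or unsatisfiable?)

Unsatisfiable

Constraints 1, 3, 6, and 10 confine each of e, b, c, d to the 3 values {0, …, 2} (the domain already gives each ≥ 0).
Constraint 4 requires all 4 of them to be distinct, but only 3 values are available — impossible by the pigeonhole principle.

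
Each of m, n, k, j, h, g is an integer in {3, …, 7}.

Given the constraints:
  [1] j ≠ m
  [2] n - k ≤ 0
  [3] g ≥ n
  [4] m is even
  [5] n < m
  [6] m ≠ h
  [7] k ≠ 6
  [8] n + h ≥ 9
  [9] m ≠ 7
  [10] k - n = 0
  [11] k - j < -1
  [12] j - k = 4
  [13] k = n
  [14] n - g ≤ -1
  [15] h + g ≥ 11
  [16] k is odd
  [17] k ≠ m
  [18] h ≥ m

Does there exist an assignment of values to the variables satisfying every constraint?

Try m = 4, n = 3, k = 3, j = 7, h = 7, g = 7.
Check constraint 2: n - k = 0; constraint 8: n + h = 10. The remaining constraints are straightforward to verify.

Satisfiable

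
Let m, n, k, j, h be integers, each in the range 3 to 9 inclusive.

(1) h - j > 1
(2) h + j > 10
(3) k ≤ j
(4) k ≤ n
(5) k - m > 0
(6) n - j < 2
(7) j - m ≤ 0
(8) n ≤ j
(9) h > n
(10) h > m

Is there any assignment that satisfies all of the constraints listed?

Unsatisfiable

Constraints 4, 5, 7, and 8 give m < k, k ≤ n, n ≤ j, j ≤ m. Chaining: m < k ≤ n ≤ j ≤ m, which forces m < m — impossible.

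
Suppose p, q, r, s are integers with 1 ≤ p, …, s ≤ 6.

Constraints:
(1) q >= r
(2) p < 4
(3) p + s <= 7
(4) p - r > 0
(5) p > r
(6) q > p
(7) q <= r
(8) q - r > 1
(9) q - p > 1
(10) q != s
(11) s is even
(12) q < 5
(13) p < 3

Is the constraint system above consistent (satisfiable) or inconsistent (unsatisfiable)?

Unsatisfiable

Constraints 4, 6, and 7 give p < q, q ≤ r, r < p. Chaining: p < q ≤ r < p, which forces p < p — impossible.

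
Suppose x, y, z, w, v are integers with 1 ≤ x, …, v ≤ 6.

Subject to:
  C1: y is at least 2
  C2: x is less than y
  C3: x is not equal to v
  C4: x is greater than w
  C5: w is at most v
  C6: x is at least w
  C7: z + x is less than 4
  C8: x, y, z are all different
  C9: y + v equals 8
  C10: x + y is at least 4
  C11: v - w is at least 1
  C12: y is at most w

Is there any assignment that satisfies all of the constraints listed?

Constraints 2, 4, and 12 give w < x, x < y, y ≤ w. Chaining: w < x < y ≤ w, which forces w < w — impossible.

Unsatisfiable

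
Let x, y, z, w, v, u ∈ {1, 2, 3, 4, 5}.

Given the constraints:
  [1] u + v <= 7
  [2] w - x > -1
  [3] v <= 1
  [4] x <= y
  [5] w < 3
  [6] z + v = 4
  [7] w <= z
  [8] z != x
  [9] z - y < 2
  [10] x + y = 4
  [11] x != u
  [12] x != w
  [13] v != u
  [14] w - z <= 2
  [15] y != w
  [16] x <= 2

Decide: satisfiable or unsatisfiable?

Satisfiable

Try x = 1, y = 3, z = 3, w = 2, v = 1, u = 4.
Check constraint 1: u + v = 5; constraint 2: w - x = 1; constraint 6: z + v = 4. The remaining constraints are straightforward to verify.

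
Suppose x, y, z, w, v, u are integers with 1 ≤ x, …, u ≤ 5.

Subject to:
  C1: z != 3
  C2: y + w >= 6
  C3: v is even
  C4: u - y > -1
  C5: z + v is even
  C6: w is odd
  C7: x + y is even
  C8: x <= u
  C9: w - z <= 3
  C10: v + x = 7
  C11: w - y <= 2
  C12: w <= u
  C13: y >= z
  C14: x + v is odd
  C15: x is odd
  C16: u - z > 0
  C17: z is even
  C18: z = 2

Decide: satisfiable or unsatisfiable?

Satisfiable

One satisfying assignment is x = 3, y = 3, z = 2, w = 3, v = 4, u = 4.
For the less obvious constraints — constraint 2: y + w = 6; constraint 4: u - y = 1; constraint 9: w - z = 1 — and the others hold by inspection.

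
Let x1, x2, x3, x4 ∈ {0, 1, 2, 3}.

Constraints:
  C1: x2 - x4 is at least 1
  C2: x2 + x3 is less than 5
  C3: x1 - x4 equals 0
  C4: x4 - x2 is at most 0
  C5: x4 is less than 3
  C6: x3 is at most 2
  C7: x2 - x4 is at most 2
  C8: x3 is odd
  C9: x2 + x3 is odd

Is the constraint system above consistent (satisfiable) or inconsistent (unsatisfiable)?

Try x1 = 1, x2 = 2, x3 = 1, x4 = 1.
Check constraint 1: x2 - x4 = 1; constraint 2: x2 + x3 = 3. The remaining constraints are straightforward to verify.

Satisfiable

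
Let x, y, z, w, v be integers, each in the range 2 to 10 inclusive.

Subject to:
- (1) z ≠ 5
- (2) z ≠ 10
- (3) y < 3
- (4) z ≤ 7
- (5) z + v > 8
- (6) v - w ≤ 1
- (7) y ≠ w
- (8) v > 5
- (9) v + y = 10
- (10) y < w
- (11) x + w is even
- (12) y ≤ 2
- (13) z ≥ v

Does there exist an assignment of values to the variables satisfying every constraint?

From constraints 4 and 13: v ≤ z ≤ 7. From constraint 12: y ≤ 2. Hence v + y ≤ 9. But constraint 9 requires v + y = 10, and 10 > 9. Contradiction.

Unsatisfiable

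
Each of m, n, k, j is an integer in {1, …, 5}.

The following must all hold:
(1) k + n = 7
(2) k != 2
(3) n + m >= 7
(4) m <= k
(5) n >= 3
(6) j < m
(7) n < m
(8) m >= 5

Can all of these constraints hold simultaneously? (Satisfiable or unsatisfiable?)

From constraints 4 and 8: k ≥ m ≥ 5. From constraint 5: n ≥ 3. Hence k + n ≥ 8. But constraint 1 requires k + n = 7, and 7 < 8. Contradiction.

Unsatisfiable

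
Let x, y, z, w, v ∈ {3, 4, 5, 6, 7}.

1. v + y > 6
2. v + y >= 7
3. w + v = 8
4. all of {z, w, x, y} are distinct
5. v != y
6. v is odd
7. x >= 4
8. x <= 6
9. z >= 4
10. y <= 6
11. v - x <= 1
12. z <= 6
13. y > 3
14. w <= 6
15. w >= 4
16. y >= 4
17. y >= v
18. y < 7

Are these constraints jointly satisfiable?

Unsatisfiable

Constraints 7, 8, 9, 10, 12, 14, 15, and 16 confine each of z, w, x, y to the 3 values {4, …, 6}.
Constraint 4 requires all 4 of them to be distinct, but only 3 values are available — impossible by the pigeonhole principle.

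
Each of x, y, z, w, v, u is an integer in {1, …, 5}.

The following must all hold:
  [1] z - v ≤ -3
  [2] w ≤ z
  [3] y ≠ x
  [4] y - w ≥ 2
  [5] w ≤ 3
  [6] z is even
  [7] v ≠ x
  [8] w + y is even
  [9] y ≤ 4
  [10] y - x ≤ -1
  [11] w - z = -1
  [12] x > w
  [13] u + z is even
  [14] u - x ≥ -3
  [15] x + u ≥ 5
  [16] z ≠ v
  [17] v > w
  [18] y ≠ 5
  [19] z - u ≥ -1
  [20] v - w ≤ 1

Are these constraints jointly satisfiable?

Constraints 1, 4, 10, 14, 19, and 20 give z − u ≥ -1, u − x ≥ -3, x − y ≥ 1, y − w ≥ 2, w − v ≥ -1, v − z ≥ 3.
Adding all 6 inequalities: the left sides telescope to 0, and the right sides sum to (-1) + (-3) + 1 + 2 + (-1) + 3 = 1. So 0 ≥ 1, which is false.

Unsatisfiable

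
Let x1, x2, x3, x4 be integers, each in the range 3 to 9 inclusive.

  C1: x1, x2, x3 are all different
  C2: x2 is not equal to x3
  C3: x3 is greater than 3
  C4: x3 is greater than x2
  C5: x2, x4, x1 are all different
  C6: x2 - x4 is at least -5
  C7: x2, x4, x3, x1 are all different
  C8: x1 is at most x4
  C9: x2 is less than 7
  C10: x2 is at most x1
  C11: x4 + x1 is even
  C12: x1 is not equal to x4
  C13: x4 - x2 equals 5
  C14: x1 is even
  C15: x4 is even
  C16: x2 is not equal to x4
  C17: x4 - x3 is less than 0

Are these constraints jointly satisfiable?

Setting (x1, x2, x3, x4) = (4, 3, 9, 8) satisfies everything: constraint 6: x2 - x4 = -5; constraint 13: x4 - x2 = 5, and the others follow.

Satisfiable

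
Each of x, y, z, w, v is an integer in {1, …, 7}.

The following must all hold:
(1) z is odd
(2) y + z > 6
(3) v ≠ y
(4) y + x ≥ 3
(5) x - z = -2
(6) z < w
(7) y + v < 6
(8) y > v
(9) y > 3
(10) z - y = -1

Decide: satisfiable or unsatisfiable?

Satisfiable

Take x = 1, y = 4, z = 3, w = 5, v = 1. Then constraint 2: y + z = 7; constraint 4: y + x = 5; constraint 5: x - z = -2, and every other listed constraint is also met.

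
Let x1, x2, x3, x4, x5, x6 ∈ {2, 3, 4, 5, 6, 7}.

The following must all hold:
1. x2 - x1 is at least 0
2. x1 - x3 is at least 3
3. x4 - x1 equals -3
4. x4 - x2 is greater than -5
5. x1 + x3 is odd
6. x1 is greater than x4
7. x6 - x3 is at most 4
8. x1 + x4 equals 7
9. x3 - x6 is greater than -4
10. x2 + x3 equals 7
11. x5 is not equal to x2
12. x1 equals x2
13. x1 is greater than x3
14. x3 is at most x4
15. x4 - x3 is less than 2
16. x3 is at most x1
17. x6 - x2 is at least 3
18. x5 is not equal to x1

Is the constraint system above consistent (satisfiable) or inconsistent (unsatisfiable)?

Constraints 1, 2, 7, and 17 give x2 − x1 ≥ 0, x1 − x3 ≥ 3, x3 − x6 ≥ -4, x6 − x2 ≥ 3.
Adding all 4 inequalities: the left sides telescope to 0, and the right sides sum to 0 + 3 + (-4) + 3 = 2. So 0 ≥ 2, which is false.

Unsatisfiable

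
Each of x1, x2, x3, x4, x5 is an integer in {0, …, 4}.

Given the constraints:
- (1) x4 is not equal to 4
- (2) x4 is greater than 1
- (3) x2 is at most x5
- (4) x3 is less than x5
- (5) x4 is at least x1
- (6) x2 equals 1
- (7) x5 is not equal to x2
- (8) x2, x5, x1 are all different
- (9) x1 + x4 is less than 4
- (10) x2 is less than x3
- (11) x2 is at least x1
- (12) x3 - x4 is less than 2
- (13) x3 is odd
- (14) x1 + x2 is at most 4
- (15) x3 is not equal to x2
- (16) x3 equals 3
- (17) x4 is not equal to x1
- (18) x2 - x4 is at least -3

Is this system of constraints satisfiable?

Try x1 = 0, x2 = 1, x3 = 3, x4 = 3, x5 = 4.
Check constraint 9: x1 + x4 = 3; constraint 12: x3 - x4 = 0; constraint 14: x1 + x2 = 1. The remaining constraints are straightforward to verify.

Satisfiable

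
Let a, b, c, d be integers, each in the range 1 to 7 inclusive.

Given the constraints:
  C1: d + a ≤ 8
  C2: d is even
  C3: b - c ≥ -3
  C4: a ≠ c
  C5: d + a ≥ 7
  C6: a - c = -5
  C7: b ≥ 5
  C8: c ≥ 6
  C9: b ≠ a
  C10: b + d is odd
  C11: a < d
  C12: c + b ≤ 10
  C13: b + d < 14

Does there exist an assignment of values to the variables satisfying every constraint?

From constraint 8: c ≥ 6. From constraint 7: b ≥ 5. Hence c + b ≥ 11. But constraint 12 requires c + b ≤ 10, and 10 < 11. Contradiction.

Unsatisfiable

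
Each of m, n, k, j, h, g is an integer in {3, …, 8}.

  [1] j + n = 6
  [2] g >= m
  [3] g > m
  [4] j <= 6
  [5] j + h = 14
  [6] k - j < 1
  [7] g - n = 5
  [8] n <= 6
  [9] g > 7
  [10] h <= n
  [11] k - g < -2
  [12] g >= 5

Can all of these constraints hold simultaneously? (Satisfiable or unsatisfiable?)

Unsatisfiable

From constraint 4: j ≤ 6. From constraints 8 and 10: h ≤ n ≤ 6. Hence j + h ≤ 12. But constraint 5 requires j + h = 14, and 14 > 12. Contradiction.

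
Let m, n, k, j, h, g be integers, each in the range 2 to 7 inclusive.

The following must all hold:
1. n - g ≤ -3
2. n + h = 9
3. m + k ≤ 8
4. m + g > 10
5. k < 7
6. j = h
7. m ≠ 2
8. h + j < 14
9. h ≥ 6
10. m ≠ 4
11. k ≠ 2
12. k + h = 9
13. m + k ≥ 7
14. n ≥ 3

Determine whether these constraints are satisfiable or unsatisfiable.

The assignment m = 5, n = 3, k = 3, j = 6, h = 6, g = 6 works:
  constraint 1 holds since n - g = -3.
  constraint 2 holds since n + h = 9.
The rest check out directly.

Satisfiable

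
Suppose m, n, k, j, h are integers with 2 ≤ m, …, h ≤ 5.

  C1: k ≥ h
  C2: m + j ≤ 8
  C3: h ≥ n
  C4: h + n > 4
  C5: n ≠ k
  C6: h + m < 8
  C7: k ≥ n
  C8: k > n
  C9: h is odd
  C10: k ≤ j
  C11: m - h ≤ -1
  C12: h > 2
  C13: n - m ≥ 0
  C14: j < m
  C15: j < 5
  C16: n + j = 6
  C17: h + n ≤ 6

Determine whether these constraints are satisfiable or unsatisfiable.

Constraints 1, 3, 10, 13, and 14 give m ≤ n, n ≤ h, h ≤ k, k ≤ j, j < m. Chaining: m ≤ n ≤ h ≤ k ≤ j < m, which forces m < m — impossible.

Unsatisfiable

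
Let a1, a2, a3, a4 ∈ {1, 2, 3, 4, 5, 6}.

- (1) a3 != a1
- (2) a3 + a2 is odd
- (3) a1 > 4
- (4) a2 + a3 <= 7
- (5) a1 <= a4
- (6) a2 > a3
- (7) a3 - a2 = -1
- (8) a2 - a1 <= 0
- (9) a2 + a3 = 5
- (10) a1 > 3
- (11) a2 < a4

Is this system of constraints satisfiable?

The assignment a1 = 5, a2 = 3, a3 = 2, a4 = 5 works:
  constraint 4 holds since a2 + a3 = 5.
  constraint 7 holds since a3 - a2 = -1.
  constraint 8 holds since a2 - a1 = -2.
The rest check out directly.

Satisfiable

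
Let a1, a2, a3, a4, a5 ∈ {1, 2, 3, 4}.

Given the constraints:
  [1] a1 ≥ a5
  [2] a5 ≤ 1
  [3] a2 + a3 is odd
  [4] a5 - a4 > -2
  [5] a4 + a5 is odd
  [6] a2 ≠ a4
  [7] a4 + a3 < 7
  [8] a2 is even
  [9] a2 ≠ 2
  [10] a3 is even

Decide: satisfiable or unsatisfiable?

Unsatisfiable

Constraint 8 makes a2 even and constraint 10 makes a3 even, so a2 + a3 must be even. Constraint 3 says a2 + a3 is odd — contradiction.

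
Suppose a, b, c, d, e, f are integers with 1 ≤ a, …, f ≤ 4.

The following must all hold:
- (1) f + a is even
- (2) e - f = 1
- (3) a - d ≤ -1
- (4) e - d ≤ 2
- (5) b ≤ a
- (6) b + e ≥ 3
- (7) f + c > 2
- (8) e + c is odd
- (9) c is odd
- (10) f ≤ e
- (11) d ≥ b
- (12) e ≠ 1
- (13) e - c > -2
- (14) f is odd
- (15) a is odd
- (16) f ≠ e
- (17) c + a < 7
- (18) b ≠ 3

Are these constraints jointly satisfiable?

Satisfiable

Try a = 1, b = 1, c = 3, d = 3, e = 2, f = 1.
Check constraint 2: e - f = 1; constraint 3: a - d = -2. The remaining constraints are straightforward to verify.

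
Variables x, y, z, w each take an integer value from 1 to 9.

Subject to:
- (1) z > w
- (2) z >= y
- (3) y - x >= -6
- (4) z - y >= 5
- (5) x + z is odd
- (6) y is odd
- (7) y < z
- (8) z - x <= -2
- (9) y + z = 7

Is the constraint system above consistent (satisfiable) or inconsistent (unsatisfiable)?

Unsatisfiable

Constraints 3, 4, and 8 give x − z ≥ 2, z − y ≥ 5, y − x ≥ -6.
Adding all 3 inequalities: the left sides telescope to 0, and the right sides sum to 2 + 5 + (-6) = 1. So 0 ≥ 1, which is false.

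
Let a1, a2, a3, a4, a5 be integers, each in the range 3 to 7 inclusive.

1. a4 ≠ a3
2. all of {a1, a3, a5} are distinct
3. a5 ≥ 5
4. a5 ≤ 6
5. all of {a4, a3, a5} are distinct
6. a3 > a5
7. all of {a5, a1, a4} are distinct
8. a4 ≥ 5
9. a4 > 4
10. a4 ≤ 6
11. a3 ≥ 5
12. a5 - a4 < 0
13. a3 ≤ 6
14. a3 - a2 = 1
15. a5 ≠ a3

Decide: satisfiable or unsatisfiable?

Constraints 3, 4, 8, 10, 11, and 13 confine each of a4, a3, a5 to the 2 values {5, 6}.
Constraint 5 requires all 3 of them to be distinct, but only 2 values are available — impossible by the pigeonhole principle.

Unsatisfiable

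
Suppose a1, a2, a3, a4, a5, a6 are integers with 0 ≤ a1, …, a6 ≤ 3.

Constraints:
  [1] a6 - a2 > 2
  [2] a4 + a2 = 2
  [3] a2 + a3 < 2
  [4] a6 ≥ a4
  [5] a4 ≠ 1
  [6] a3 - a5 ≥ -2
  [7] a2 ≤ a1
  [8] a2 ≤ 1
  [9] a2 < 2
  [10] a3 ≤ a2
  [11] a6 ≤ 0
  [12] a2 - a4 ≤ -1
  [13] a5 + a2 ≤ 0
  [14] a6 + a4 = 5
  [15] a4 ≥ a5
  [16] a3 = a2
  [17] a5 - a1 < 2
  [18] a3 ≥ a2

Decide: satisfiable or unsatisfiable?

Unsatisfiable

From constraints 4 and 11: a4 ≤ a6 ≤ 0. From constraint 8: a2 ≤ 1. Hence a4 + a2 ≤ 1. But constraint 2 requires a4 + a2 = 2, and 2 > 1. Contradiction.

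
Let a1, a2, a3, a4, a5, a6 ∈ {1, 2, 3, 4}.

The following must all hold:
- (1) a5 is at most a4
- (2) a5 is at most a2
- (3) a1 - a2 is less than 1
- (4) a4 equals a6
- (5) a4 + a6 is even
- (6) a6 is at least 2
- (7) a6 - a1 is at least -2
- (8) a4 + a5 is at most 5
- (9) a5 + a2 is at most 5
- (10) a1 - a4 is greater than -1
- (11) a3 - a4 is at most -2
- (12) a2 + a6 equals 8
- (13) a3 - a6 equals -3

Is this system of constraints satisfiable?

Try a1 = 4, a2 = 4, a3 = 1, a4 = 4, a5 = 1, a6 = 4.
Check constraint 3: a1 - a2 = 0; constraint 7: a6 - a1 = 0. The remaining constraints are straightforward to verify.

Satisfiable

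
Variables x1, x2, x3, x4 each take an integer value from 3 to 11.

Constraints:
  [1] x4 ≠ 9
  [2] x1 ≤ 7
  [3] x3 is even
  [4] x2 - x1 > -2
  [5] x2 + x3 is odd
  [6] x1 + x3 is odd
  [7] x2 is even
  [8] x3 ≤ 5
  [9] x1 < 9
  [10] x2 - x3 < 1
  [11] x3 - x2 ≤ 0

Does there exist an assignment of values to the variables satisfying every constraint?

Constraint 7 makes x2 even and constraint 3 makes x3 even, so x2 + x3 must be even. Constraint 5 says x2 + x3 is odd — contradiction.

Unsatisfiable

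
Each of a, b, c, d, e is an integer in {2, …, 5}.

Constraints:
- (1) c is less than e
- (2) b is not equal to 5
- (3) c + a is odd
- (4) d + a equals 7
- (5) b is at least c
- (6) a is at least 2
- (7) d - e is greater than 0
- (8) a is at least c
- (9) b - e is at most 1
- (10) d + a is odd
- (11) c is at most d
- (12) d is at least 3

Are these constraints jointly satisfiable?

One satisfying assignment is a = 3, b = 3, c = 2, d = 4, e = 3.
For the less obvious constraints — constraint 4: d + a = 7; constraint 7: d - e = 1; constraint 9: b - e = 0 — and the others hold by inspection.

Satisfiable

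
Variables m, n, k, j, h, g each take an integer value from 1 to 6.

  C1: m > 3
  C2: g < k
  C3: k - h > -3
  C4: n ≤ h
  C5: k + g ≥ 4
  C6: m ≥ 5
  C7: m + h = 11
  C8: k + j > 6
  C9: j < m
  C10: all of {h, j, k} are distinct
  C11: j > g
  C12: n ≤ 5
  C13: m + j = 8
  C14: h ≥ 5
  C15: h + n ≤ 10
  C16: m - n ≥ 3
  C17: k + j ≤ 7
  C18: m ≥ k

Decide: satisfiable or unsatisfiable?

Satisfiable

Setting (m, n, k, j, h, g) = (5, 2, 4, 3, 6, 2) satisfies everything: constraint 3: k - h = -2; constraint 5: k + g = 6, and the others follow.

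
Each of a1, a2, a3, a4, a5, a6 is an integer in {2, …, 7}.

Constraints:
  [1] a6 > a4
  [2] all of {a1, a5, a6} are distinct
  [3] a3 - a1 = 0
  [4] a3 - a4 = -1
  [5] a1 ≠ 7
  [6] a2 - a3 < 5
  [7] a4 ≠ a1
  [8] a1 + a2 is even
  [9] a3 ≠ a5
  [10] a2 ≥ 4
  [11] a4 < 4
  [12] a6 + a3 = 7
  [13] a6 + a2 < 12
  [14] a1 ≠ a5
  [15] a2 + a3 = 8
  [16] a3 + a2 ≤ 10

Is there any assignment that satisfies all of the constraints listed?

Setting (a1, a2, a3, a4, a5, a6) = (2, 6, 2, 3, 6, 5) satisfies everything: constraint 3: a3 - a1 = 0; constraint 4: a3 - a4 = -1; constraint 6: a2 - a3 = 4, and the others follow.

Satisfiable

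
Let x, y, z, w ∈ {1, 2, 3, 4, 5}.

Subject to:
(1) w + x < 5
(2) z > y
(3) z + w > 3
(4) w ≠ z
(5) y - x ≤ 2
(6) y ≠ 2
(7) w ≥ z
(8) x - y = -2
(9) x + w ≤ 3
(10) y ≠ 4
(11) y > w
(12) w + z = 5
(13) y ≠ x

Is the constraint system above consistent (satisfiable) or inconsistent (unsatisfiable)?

Unsatisfiable

Constraints 2, 7, and 11 give y < z, z ≤ w, w < y. Chaining: y < z ≤ w < y, which forces y < y — impossible.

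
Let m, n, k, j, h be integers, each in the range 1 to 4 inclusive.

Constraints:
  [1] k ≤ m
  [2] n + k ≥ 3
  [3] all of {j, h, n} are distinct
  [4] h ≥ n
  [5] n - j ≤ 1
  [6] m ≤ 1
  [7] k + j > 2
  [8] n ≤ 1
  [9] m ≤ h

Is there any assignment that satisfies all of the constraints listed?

Unsatisfiable

From constraint 8: n ≤ 1. From constraints 1 and 6: k ≤ m ≤ 1. Hence n + k ≤ 2. But constraint 2 requires n + k ≥ 3, and 3 > 2. Contradiction.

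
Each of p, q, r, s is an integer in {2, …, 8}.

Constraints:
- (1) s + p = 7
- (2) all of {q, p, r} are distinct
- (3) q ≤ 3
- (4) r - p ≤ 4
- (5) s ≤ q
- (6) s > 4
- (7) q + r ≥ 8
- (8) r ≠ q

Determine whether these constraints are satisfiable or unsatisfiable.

Unsatisfiable

From constraint 6: s ≥ 5. From constraints 3 and 5: s ≤ q and q ≤ 3, so s ≤ 3. But 3 < 5, so no value of s works.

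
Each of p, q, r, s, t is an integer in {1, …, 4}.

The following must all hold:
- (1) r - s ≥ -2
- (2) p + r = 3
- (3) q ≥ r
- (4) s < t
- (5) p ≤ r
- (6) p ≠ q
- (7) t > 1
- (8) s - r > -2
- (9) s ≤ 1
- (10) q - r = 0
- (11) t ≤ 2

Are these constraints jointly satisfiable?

Satisfiable

Try p = 1, q = 2, r = 2, s = 1, t = 2.
Check constraint 1: r - s = 1; constraint 2: p + r = 3. The remaining constraints are straightforward to verify.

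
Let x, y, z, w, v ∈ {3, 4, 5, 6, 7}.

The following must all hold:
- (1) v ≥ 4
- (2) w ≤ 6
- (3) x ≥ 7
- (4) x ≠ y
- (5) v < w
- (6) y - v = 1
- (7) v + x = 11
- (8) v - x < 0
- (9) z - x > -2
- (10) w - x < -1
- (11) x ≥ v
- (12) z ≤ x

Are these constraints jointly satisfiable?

Satisfiable

Setting (x, y, z, w, v) = (7, 5, 7, 5, 4) satisfies everything: constraint 6: y - v = 1; constraint 7: v + x = 11, and the others follow.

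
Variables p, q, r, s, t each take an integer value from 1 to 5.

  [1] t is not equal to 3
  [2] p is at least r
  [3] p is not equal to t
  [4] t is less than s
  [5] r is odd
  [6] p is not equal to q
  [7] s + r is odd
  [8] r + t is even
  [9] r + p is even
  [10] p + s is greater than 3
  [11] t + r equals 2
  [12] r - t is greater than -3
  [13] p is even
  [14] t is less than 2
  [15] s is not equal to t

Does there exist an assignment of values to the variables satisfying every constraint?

Unsatisfiable

Constraint 5 makes r odd and constraint 13 makes p even, so r + p must be odd. Constraint 9 says r + p is even — contradiction.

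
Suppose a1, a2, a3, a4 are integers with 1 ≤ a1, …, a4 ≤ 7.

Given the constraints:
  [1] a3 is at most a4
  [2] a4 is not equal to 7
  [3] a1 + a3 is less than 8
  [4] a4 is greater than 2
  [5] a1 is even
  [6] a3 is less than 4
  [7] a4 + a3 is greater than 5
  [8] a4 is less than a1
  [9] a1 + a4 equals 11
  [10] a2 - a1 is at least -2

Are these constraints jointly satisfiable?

Satisfiable

Try a1 = 6, a2 = 5, a3 = 1, a4 = 5.
Check constraint 3: a1 + a3 = 7; constraint 7: a4 + a3 = 6; constraint 9: a1 + a4 = 11. The remaining constraints are straightforward to verify.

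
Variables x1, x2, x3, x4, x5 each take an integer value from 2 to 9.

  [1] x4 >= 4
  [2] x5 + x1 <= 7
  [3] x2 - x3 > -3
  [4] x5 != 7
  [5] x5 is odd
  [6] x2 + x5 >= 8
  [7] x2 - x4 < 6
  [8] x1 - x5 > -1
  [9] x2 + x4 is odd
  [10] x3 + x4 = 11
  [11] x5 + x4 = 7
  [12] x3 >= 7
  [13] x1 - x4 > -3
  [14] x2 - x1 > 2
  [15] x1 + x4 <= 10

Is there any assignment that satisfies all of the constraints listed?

Setting (x1, x2, x3, x4, x5) = (4, 7, 7, 4, 3) satisfies everything: constraint 2: x5 + x1 = 7; constraint 3: x2 - x3 = 0, and the others follow.

Satisfiable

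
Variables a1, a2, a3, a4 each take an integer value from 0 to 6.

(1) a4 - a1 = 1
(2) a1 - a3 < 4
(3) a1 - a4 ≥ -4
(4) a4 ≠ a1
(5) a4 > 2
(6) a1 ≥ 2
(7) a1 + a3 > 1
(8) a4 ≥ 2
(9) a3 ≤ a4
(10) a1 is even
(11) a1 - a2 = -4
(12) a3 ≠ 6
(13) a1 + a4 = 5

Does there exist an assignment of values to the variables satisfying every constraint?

Take a1 = 2, a2 = 6, a3 = 1, a4 = 3. Then constraint 1: a4 - a1 = 1; constraint 2: a1 - a3 = 1; constraint 3: a1 - a4 = -1, and every other listed constraint is also met.

Satisfiable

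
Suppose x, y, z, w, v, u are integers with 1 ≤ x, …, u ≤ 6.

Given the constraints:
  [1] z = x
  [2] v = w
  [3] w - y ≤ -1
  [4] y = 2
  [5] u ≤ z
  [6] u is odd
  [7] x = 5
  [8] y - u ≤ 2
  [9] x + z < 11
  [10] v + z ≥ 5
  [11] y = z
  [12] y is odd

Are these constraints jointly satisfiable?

Unsatisfiable

Constraint 4 fixes y = 2 and constraint 7 fixes x = 5. Constraints 1 and 11 give y = z = x, so y = x. But 2 ≠ 5 — contradiction.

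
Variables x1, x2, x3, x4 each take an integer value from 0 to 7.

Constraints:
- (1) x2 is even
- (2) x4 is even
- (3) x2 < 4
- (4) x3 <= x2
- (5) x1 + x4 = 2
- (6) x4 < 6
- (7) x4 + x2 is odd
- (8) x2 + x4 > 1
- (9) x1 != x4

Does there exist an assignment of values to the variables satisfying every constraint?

Constraint 2 makes x4 even and constraint 1 makes x2 even, so x4 + x2 must be even. Constraint 7 says x4 + x2 is odd — contradiction.

Unsatisfiable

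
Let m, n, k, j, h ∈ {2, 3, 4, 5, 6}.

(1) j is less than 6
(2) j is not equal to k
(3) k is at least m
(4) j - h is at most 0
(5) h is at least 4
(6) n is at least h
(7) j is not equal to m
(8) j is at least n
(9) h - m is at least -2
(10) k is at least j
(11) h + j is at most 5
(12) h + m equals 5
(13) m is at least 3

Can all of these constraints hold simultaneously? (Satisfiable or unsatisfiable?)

From constraint 5: h ≥ 4. From constraint 13: m ≥ 3. Hence h + m ≥ 7. But constraint 12 requires h + m = 5, and 5 < 7. Contradiction.

Unsatisfiable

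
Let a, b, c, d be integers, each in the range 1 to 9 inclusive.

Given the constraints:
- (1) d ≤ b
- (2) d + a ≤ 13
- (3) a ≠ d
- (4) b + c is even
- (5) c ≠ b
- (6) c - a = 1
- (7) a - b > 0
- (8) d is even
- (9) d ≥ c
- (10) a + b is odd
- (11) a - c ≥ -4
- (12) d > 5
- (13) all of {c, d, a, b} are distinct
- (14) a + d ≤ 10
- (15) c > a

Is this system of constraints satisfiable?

Constraints 1, 7, 9, and 15 give b < a, a < c, c ≤ d, d ≤ b. Chaining: b < a < c ≤ d ≤ b, which forces b < b — impossible.

Unsatisfiable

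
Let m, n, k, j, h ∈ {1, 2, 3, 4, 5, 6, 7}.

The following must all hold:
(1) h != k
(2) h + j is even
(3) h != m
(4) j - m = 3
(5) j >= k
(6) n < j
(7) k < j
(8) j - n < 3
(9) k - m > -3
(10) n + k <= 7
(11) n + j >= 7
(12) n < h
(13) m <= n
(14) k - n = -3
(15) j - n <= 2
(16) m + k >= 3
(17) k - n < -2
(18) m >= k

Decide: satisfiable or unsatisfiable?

Satisfiable

Try m = 3, n = 4, k = 1, j = 6, h = 6.
Check constraint 4: j - m = 3; constraint 8: j - n = 2; constraint 9: k - m = -2. The remaining constraints are straightforward to verify.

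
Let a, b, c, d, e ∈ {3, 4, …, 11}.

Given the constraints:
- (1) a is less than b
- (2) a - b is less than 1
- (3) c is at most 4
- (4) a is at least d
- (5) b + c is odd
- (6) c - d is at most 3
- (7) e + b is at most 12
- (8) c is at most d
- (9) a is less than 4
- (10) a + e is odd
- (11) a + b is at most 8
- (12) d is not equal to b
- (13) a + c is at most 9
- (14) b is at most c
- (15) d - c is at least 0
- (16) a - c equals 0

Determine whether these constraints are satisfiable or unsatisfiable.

Constraints 1, 4, 14, and 15 give a < b, b ≤ c, c ≤ d, d ≤ a. Chaining: a < b ≤ c ≤ d ≤ a, which forces a < a — impossible.

Unsatisfiable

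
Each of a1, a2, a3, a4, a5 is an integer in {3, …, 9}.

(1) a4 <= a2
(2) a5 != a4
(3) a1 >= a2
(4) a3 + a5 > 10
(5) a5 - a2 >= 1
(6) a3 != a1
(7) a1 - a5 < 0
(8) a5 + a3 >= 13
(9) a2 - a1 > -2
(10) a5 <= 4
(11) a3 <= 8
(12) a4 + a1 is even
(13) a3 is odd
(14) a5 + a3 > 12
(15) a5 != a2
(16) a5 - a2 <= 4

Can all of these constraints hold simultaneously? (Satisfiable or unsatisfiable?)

Unsatisfiable

From constraint 10: a5 ≤ 4. From constraint 11: a3 ≤ 8. Hence a5 + a3 ≤ 12. But constraint 8 requires a5 + a3 ≥ 13, and 13 > 12. Contradiction.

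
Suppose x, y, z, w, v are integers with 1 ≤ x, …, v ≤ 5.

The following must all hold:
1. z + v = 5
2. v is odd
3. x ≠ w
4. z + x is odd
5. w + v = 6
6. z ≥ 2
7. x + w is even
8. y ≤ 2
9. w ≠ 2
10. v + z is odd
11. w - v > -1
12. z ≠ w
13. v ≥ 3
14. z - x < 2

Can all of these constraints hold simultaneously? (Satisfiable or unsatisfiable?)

Satisfiable

Try x = 1, y = 1, z = 2, w = 3, v = 3.
Check constraint 1: z + v = 5; constraint 5: w + v = 6; constraint 11: w - v = 0. The remaining constraints are straightforward to verify.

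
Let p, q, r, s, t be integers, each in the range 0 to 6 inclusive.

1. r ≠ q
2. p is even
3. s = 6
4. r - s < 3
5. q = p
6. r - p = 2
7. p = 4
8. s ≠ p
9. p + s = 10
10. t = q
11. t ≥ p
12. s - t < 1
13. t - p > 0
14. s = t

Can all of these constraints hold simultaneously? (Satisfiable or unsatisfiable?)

Unsatisfiable

Constraint 3 fixes s = 6 and constraint 7 fixes p = 4. Constraints 5, 10, and 14 give s = t = q = p, so s = p. But 6 ≠ 4 — contradiction.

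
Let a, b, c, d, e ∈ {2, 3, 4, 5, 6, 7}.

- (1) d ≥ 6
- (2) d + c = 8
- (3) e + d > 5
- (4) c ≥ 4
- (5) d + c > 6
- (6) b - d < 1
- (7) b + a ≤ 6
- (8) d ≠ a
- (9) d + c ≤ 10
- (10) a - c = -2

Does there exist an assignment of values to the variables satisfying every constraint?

From constraint 1: d ≥ 6. From constraint 4: c ≥ 4. Hence d + c ≥ 10. But constraint 2 requires d + c = 8, and 8 < 10. Contradiction.

Unsatisfiable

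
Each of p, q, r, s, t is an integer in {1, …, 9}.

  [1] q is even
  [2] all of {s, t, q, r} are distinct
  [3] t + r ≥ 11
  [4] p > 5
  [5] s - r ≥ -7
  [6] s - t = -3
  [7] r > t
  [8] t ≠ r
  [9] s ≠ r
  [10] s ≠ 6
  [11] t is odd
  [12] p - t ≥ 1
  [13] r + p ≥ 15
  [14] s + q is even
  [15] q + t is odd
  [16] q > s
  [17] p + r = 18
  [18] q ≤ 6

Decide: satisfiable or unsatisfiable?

Setting (p, q, r, s, t) = (9, 6, 9, 2, 5) satisfies everything: constraint 3: t + r = 14; constraint 5: s - r = -7, and the others follow.

Satisfiable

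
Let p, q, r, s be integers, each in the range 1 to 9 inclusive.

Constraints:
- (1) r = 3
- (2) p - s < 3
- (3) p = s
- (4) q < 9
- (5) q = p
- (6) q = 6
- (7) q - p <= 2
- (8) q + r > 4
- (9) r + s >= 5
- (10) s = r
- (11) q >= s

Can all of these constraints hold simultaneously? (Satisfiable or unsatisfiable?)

Constraint 6 fixes q = 6 and constraint 1 fixes r = 3. Constraints 3, 5, and 10 give q = p = s = r, so q = r. But 6 ≠ 3 — contradiction.

Unsatisfiable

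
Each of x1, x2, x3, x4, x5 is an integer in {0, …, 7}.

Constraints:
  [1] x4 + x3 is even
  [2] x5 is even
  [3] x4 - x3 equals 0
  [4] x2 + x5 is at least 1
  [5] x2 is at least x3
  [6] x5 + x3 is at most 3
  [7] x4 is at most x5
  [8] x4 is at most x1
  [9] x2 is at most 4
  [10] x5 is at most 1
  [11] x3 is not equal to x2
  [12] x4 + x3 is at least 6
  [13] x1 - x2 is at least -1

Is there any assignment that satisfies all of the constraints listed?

Unsatisfiable

From constraints 7 and 10: x4 ≤ x5 ≤ 1. From constraints 5 and 9: x3 ≤ x2 ≤ 4. Hence x4 + x3 ≤ 5. But constraint 12 requires x4 + x3 ≥ 6, and 6 > 5. Contradiction.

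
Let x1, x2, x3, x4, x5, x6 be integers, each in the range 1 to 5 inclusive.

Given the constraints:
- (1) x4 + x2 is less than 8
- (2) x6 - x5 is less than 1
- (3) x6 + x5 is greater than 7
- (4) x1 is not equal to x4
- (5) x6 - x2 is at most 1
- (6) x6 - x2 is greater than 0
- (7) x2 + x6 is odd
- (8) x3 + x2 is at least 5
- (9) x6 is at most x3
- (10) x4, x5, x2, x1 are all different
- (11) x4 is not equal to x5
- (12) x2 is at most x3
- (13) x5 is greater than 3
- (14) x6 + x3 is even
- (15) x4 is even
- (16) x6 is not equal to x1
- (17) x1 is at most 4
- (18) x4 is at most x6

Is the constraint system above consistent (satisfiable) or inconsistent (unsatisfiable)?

One satisfying assignment is x1 = 1, x2 = 3, x3 = 4, x4 = 2, x5 = 4, x6 = 4.
For the less obvious constraints — constraint 1: x4 + x2 = 5; constraint 2: x6 - x5 = 0; constraint 3: x6 + x5 = 8 — and the others hold by inspection.

Satisfiable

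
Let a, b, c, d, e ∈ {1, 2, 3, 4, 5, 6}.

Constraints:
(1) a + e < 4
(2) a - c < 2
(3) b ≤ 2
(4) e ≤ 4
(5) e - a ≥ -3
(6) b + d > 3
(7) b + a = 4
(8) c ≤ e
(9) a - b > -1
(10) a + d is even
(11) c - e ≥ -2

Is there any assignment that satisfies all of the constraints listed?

Take a = 2, b = 2, c = 1, d = 2, e = 1. Then constraint 1: a + e = 3; constraint 2: a - c = 1; constraint 5: e - a = -1, and every other listed constraint is also met.

Satisfiable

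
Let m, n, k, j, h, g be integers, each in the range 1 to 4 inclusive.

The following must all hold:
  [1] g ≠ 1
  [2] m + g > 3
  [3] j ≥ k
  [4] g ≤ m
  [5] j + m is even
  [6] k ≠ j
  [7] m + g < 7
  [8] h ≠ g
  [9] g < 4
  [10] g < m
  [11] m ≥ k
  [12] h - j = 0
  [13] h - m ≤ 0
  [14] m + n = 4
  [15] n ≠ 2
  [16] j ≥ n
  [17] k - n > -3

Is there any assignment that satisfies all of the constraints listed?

Satisfiable

Setting (m, n, k, j, h, g) = (3, 1, 1, 3, 3, 2) satisfies everything: constraint 2: m + g = 5; constraint 7: m + g = 5; constraint 12: h - j = 0, and the others follow.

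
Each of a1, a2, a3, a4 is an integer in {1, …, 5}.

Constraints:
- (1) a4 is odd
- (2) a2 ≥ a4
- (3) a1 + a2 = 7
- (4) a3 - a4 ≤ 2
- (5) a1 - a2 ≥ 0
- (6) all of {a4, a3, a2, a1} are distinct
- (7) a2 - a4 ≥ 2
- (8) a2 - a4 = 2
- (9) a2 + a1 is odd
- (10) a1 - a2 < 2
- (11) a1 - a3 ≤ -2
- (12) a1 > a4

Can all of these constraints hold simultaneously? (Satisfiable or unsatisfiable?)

Unsatisfiable

Constraints 4, 5, 7, and 11 give a1 − a2 ≥ 0, a2 − a4 ≥ 2, a4 − a3 ≥ -2, a3 − a1 ≥ 2.
Adding all 4 inequalities: the left sides telescope to 0, and the right sides sum to 0 + 2 + (-2) + 2 = 2. So 0 ≥ 2, which is false.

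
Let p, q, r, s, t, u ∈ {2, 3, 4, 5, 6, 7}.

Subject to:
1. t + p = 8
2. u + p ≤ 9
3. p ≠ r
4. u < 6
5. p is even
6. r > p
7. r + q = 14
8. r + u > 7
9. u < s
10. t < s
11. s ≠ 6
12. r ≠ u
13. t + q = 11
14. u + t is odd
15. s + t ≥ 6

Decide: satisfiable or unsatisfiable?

One satisfying assignment is p = 4, q = 7, r = 7, s = 5, t = 4, u = 3.
For the less obvious constraints — constraint 1: t + p = 8; constraint 2: u + p = 7 — and the others hold by inspection.

Satisfiable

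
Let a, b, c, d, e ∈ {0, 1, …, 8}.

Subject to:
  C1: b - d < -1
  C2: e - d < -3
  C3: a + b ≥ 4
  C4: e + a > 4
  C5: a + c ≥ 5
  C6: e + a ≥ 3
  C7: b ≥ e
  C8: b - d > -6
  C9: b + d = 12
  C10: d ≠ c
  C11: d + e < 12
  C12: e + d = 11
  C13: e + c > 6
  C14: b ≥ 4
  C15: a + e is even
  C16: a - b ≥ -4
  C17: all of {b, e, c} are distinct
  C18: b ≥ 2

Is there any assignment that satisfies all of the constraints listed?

Try a = 3, b = 4, c = 5, d = 8, e = 3.
Check constraint 1: b - d = -4; constraint 2: e - d = -5; constraint 3: a + b = 7. The remaining constraints are straightforward to verify.

Satisfiable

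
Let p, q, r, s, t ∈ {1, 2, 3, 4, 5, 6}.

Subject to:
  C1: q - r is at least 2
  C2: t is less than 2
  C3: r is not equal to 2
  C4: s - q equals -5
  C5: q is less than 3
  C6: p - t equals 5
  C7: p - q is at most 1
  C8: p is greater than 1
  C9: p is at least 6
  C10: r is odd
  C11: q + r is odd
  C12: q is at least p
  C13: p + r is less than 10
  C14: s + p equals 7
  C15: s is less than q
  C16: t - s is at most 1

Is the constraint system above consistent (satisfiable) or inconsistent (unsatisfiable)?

Unsatisfiable

From constraints 9 and 12: q ≥ p and p ≥ 6, so q ≥ 6. From constraint 5: q ≤ 2. But 2 < 6, so no value of q works.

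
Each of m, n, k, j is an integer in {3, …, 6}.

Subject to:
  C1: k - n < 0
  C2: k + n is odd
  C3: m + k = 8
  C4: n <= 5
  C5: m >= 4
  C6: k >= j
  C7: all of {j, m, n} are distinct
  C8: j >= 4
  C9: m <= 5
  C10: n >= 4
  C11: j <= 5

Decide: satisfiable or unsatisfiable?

Constraints 4, 5, 8, 9, 10, and 11 confine each of j, m, n to the 2 values {4, 5}.
Constraint 7 requires all 3 of them to be distinct, but only 2 values are available — impossible by the pigeonhole principle.

Unsatisfiable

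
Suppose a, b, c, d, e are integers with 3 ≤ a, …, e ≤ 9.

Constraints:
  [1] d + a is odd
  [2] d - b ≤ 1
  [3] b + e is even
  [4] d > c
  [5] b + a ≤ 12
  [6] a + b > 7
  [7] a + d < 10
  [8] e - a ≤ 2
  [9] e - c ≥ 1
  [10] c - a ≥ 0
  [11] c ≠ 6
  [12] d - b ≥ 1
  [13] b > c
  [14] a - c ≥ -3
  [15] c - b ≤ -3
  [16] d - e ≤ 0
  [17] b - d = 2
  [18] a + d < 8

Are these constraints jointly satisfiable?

Unsatisfiable

Constraints 8, 10, 12, 15, and 16 give b − c ≥ 3, c − a ≥ 0, a − e ≥ -2, e − d ≥ 0, d − b ≥ 1.
Adding all 5 inequalities: the left sides telescope to 0, and the right sides sum to 3 + 0 + (-2) + 0 + 1 = 2. So 0 ≥ 2, which is false.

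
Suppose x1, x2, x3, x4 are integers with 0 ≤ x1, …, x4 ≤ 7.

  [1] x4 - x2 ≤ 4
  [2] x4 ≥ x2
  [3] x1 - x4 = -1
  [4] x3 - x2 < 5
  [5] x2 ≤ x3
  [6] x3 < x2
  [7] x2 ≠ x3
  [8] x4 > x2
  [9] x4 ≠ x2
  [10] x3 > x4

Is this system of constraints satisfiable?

Constraints 2, 6, and 10 give x4 < x3, x3 < x2, x2 ≤ x4. Chaining: x4 < x3 < x2 ≤ x4, which forces x4 < x4 — impossible.

Unsatisfiable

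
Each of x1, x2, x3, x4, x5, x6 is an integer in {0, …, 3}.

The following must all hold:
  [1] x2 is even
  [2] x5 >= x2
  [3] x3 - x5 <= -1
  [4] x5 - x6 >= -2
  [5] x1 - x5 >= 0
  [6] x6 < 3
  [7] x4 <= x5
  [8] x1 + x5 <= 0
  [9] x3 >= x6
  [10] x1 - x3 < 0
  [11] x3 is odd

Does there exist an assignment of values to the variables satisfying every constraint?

Unsatisfiable

Constraints 3, 5, and 10 give x1 < x3, x3 < x5, x5 ≤ x1. Chaining: x1 < x3 < x5 ≤ x1, which forces x1 < x1 — impossible.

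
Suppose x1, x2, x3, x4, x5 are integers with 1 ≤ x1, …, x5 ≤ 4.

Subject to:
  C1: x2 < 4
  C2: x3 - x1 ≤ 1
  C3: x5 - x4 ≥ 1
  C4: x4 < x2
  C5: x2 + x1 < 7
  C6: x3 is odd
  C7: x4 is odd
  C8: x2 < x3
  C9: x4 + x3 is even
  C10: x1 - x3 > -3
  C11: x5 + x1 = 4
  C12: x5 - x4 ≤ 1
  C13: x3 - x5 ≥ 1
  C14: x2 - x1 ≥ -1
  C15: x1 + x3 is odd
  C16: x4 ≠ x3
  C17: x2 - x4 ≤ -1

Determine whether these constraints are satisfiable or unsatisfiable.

Constraints 2, 3, 13, 14, and 17 give x5 − x4 ≥ 1, x4 − x2 ≥ 1, x2 − x1 ≥ -1, x1 − x3 ≥ -1, x3 − x5 ≥ 1.
Adding all 5 inequalities: the left sides telescope to 0, and the right sides sum to 1 + 1 + (-1) + (-1) + 1 = 1. So 0 ≥ 1, which is false.

Unsatisfiable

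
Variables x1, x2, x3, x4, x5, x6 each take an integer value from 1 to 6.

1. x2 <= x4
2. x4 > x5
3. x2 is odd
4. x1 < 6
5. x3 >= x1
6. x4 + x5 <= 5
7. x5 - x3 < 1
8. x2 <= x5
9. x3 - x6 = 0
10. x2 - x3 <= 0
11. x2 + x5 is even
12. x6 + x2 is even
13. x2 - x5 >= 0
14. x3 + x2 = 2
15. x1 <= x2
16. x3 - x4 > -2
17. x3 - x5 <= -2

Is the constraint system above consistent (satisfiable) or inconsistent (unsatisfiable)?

Unsatisfiable

Constraints 10, 13, and 17 give x3 − x2 ≥ 0, x2 − x5 ≥ 0, x5 − x3 ≥ 2.
Adding all 3 inequalities: the left sides telescope to 0, and the right sides sum to 0 + 0 + 2 = 2. So 0 ≥ 2, which is false.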